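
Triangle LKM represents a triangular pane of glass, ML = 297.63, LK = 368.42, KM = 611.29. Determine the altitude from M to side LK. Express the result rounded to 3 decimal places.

Semiperimeter s = (611.29 + 297.63 + 368.42)/2 = 638.67.
Heron's formula: area = √(638.67·27.38·341.04·270.25) ≈ 40146.
The altitude from M has length 2·area/LK ≈ 217.94.

217.935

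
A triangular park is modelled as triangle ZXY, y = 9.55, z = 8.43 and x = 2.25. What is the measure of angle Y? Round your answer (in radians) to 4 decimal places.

By the law of cosines, cos Y = (z² + x² − y²) / (2·z·x) ≈ -0.39739, so ∠Y ≈ 1.9795 rad.

∠Y ≈ 1.9795 rad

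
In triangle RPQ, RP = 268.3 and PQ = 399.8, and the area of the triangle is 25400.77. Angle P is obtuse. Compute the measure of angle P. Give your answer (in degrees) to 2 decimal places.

From area = ½·RP·PQ·sin P, we get sin P = 2·area/(RP·PQ) ≈ 0.47360.
Taking the obtuse solution, ∠P ≈ 151.73°.

151.73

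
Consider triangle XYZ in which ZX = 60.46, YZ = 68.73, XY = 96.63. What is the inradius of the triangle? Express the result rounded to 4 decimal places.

18.2788

Semiperimeter s = (68.73 + 60.46 + 96.63)/2 = 112.91.
Heron's formula: area = √(112.91·44.18·52.45·16.28) ≈ 2063.9.
Inradius = area/s = 2063.9/112.91 ≈ 18.279.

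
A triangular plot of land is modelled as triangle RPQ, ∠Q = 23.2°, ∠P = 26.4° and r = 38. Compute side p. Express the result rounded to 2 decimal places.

The third angle is ∠R = 180° − ∠P − ∠Q = 130.40°.
Law of sines: p = r·sin P/sin R ≈ 22.187.

22.19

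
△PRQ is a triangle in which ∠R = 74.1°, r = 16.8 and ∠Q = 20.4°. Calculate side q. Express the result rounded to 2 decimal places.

The third angle is ∠P = 180° − ∠R − ∠Q = 85.50°.
Law of sines: q = r·sin Q/sin R ≈ 6.089.

6.09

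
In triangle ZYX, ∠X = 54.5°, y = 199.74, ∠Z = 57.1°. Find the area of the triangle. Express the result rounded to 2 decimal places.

The third angle is ∠Y = 180° − ∠X − ∠Z = 68.40°.
Law of sines: z = y·sin Z/sin Y ≈ 180.37.
Law of sines: x = y·sin X/sin Y ≈ 174.89.
Area = ½·y·z·sin X ≈ 14665.

area ≈ 14665.28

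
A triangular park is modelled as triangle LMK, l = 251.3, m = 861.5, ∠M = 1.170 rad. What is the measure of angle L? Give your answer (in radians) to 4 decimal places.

Law of sines: sin L = l·sin M/m ≈ 0.26858.
Since m ≥ l, only the acute value applies: ∠L ≈ 0.272 rad.
Then ∠K = π − ∠M − ∠L ≈ 1.700 rad.

∠L ≈ 0.2719 rad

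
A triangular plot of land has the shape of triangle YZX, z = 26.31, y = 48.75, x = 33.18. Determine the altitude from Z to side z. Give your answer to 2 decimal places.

h_Z ≈ 31.27

Semiperimeter s = (48.75 + 26.31 + 33.18)/2 = 54.12.
Heron's formula: area = √(54.12·5.37·27.81·20.94) ≈ 411.39.
The altitude from Z has length 2·area/z ≈ 31.273.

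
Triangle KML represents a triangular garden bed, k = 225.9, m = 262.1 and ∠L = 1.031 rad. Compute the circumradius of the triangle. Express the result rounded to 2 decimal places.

By the law of cosines, l² = k² + m² − 2·k·m·cos L = 58866, so l ≈ 242.62.
Area = ½·k·m·sin L ≈ 25395.
Circumradius = l/(2 sin L) ≈ 141.42.

141.42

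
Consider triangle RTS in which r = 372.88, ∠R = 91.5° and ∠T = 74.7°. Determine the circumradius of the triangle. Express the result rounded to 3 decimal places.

186.504

The third angle is ∠S = 180° − ∠R − ∠T = 13.80°.
Law of sines: t = r·sin T/sin R ≈ 359.79.
Law of sines: s = r·sin S/sin R ≈ 88.975.
Circumradius = r/(2 sin R) ≈ 186.5.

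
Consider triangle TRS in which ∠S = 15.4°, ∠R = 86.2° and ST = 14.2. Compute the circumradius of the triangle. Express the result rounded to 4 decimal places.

The third angle is ∠T = 180° − ∠R − ∠S = 78.40°.
Law of sines: RS = ST·sin T/sin R ≈ 13.941.
Law of sines: TR = ST·sin S/sin R ≈ 3.7792.
Circumradius = ST/(2 sin R) ≈ 7.1156.

7.1156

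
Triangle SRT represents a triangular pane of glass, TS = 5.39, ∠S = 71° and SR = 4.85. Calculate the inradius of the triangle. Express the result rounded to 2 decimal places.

r ≈ 1.53

By the law of cosines, RT² = TS² + SR² − 2·TS·SR·cos S = 35.553, so RT ≈ 5.9626.
Area = ½·TS·SR·sin S ≈ 12.359.
Semiperimeter s = (5.9626+5.39+4.85)/2 = 8.1013.
Inradius = area/s = 12.359/8.1013 ≈ 1.5255.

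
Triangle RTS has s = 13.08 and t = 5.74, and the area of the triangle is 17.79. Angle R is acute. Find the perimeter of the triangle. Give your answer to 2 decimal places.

From area = ½·t·s·sin R, we get sin R = 2·area/(t·s) ≈ 0.47390.
Taking the acute solution, ∠R ≈ 28.29°.
Law of cosines then gives r ≈ 8.4739.
Perimeter = 8.4739 + 5.74 + 13.08 = 27.294.

perimeter ≈ 27.29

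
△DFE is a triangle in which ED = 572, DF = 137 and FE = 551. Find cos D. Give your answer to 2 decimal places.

0.27

By the law of cosines, cos D = (ED² + DF² − FE²) / (2·ED·DF) ≈ 0.27023, so ∠D ≈ 1.297 rad.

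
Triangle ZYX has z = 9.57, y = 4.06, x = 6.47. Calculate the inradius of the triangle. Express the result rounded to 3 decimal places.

r ≈ 1.012

Semiperimeter s = (9.57 + 4.06 + 6.47)/2 = 10.05.
Heron's formula: area = √(10.05·0.48·5.99·3.58) ≈ 10.171.
Inradius = area/s = 10.171/10.05 ≈ 1.012.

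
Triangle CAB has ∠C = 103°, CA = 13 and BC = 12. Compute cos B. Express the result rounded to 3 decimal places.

cos B ≈ 0.762

By the law of cosines, AB² = BC² + CA² − 2·BC·CA·cos C = 383.18, so AB ≈ 19.575.
Law of cosines again: cos B = (AB² + BC² − CA²)/(2·AB·BC) ≈ 0.76242, so ∠B ≈ 40.32°.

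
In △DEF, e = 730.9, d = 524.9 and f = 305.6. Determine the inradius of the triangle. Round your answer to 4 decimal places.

Semiperimeter s = (524.9 + 730.9 + 305.6)/2 = 780.7.
Heron's formula: area = √(780.7·255.8·49.8·475.1) ≈ 68738.
Inradius = area/s = 68738/780.7 ≈ 88.047.

88.0472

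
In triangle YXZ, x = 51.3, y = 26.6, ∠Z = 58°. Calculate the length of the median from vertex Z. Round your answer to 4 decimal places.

m_Z ≈ 34.5886

By the law of cosines, z² = y² + x² − 2·y·x·cos Z = 1893, so z ≈ 43.509.
Median from Z: ½√(2·y² + 2·x² − z²) ≈ 34.589.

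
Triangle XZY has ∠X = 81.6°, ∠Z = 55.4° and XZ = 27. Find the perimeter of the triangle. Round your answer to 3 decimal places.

The third angle is ∠Y = 180° − ∠X − ∠Z = 43.00°.
Law of sines: ZY = XZ·sin X/sin Y ≈ 39.165.
Law of sines: YX = XZ·sin Z/sin Y ≈ 32.588.
Semiperimeter s = (39.165+32.588+27)/2 = 49.376.
Perimeter = 39.165 + 32.588 + 27 = 98.752.

perimeter ≈ 98.752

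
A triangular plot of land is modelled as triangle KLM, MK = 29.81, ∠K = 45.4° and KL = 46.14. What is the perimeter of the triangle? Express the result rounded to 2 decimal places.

By the law of cosines, LM² = MK² + KL² − 2·MK·KL·cos K = 1086, so LM ≈ 32.955.
Semiperimeter s = (32.955+29.81+46.14)/2 = 54.452.
Perimeter = 32.955 + 29.81 + 46.14 = 108.9.

perimeter ≈ 108.90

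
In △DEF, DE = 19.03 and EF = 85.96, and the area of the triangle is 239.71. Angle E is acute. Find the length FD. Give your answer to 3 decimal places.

From area = ½·DE·EF·sin E, we get sin E = 2·area/(DE·EF) ≈ 0.29308.
Taking the acute solution, ∠E ≈ 17.04°.
Law of cosines then gives FD ≈ 67.995.

67.995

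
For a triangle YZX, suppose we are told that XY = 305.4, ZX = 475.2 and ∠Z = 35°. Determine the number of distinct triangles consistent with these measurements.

ZX·sin Z = 475.2·sin(35°) ≈ 272.6.
Since ZX sin Z < XY < ZX (272.6 < 305.4 < 475.2), two triangles exist.

2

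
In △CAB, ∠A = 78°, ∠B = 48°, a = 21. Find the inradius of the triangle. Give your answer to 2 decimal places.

The third angle is ∠C = 180° − ∠A − ∠B = 54.00°.
Law of sines: c = a·sin C/sin A ≈ 17.369.
Law of sines: b = a·sin B/sin A ≈ 15.955.
Area = ½·a·c·sin B ≈ 135.53.
Semiperimeter s = (17.369+21+15.955)/2 = 27.162.
Inradius = area/s = 135.53/27.162 ≈ 4.9897.

r ≈ 4.99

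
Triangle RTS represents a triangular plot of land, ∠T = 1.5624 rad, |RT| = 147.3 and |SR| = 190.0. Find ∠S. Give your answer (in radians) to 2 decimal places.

Law of sines: sin S = |RT|·sin T/|SR| ≈ 0.77524.
Since |SR| ≥ |RT|, only the acute value applies: ∠S ≈ 0.8871 rad.
Then ∠R = π − ∠T − ∠S ≈ 0.6921 rad.

∠S ≈ 0.89 rad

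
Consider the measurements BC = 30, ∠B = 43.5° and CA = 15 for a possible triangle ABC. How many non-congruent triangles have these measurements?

BC·sin B = 30·sin(43.5°) ≈ 20.65.
Since CA = 15 < 20.65 = BC sin B, no triangle exists.

0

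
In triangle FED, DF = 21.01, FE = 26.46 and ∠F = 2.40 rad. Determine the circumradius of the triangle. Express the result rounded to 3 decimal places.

By the law of cosines, ED² = DF² + FE² − 2·DF·FE·cos F = 1961.4, so ED ≈ 44.288.
Area = ½·DF·FE·sin F ≈ 187.75.
Circumradius = ED/(2 sin F) ≈ 32.783.

R ≈ 32.783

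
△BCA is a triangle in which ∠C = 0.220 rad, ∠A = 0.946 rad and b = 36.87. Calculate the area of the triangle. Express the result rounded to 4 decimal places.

area ≈ 130.8860

The third angle is ∠B = π − ∠C − ∠A = 1.976 rad.
Law of sines: c = b·sin C/sin B ≈ 8.7536.
Law of sines: a = b·sin A/sin B ≈ 32.534.
Area = ½·b·c·sin A ≈ 130.89.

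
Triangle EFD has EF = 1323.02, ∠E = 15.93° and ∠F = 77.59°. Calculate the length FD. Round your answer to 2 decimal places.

The third angle is ∠D = 180° − ∠E − ∠F = 86.48°.
Law of sines: FD = EF·sin E/sin D ≈ 363.81.

363.81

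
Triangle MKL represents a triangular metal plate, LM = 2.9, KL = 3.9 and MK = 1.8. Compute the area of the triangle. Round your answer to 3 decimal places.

Semiperimeter s = (3.9 + 2.9 + 1.8)/2 = 4.3.
Heron's formula: area = √(4.3·0.4·1.4·2.5) ≈ 2.4536.

area ≈ 2.454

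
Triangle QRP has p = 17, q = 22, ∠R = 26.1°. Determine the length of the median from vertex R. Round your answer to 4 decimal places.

m_R ≈ 19.0048

By the law of cosines, r² = p² + q² − 2·p·q·cos R = 101.28, so r ≈ 10.064.
Median from R: ½√(2·p² + 2·q² − r²) ≈ 19.005.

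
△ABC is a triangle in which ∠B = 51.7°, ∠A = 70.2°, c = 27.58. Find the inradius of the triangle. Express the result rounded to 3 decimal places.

7.910

The third angle is ∠C = 180° − ∠A − ∠B = 58.10°.
Law of sines: a = c·sin A/sin C ≈ 30.566.
Law of sines: b = c·sin B/sin C ≈ 25.495.
Area = ½·c·a·sin B ≈ 330.79.
Semiperimeter s = (30.566+25.495+27.58)/2 = 41.82.
Inradius = area/s = 330.79/41.82 ≈ 7.9097.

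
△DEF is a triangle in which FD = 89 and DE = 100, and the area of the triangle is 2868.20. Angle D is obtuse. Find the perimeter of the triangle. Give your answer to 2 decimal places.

From area = ½·FD·DE·sin D, we get sin D = 2·area/(FD·DE) ≈ 0.64454.
Taking the obtuse solution, ∠D ≈ 139.87°.
Law of cosines then gives EF ≈ 177.57.
Perimeter = 177.57 + 89 + 100 = 366.57.

perimeter ≈ 366.57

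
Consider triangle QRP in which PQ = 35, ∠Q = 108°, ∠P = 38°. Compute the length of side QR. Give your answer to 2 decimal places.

The third angle is ∠R = 180° − ∠P − ∠Q = 34.00°.
Law of sines: QR = PQ·sin P/sin R ≈ 38.534.

38.53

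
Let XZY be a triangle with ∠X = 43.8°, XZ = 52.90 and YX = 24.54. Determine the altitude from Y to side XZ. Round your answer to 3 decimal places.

By the law of cosines, ZY² = YX² + XZ² − 2·YX·XZ·cos X = 1526.7, so ZY ≈ 39.073.
Area = ½·YX·XZ·sin X ≈ 449.26.
The altitude from Y has length 2·area/XZ ≈ 16.985.

16.985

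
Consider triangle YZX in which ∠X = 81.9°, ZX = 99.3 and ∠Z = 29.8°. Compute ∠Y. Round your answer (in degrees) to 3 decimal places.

∠Y ≈ 68.300°

The third angle is ∠Y = 180° − ∠Z − ∠X = 68.30°.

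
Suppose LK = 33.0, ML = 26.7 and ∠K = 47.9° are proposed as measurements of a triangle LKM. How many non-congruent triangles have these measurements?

2

LK·sin K = 33.0·sin(47.9°) ≈ 24.49.
Since LK sin K < ML < LK (24.49 < 26.7 < 33.0), two triangles exist.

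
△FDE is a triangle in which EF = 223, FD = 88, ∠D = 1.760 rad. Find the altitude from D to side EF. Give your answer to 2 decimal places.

Law of sines: sin E = FD·sin D/EF ≈ 0.38758.
Since EF ≥ FD, only the acute value applies: ∠E ≈ 0.398 rad.
Then ∠F = π − ∠D − ∠E ≈ 0.984 rad.
Law of sines gives DE = EF·sin F/sin D ≈ 189.02.
Area = ½·EF·FD·sin F ≈ 8168.4.
The altitude from D has length 2·area/EF ≈ 73.259.

h_D ≈ 73.26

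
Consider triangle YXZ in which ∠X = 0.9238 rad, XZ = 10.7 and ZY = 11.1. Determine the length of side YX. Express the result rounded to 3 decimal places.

13.544

Law of sines: sin Y = XZ·sin X/ZY ≈ 0.76914.
Since ZY ≥ XZ, only the acute value applies: ∠Y ≈ 0.8775 rad.
Then ∠Z = π − ∠X − ∠Y ≈ 1.3403 rad.
Law of sines gives YX = ZY·sin Z/sin X ≈ 13.544.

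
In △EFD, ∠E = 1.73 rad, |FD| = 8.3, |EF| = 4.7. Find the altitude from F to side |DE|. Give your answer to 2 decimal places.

Law of sines: sin D = |EF|·sin E/|FD| ≈ 0.55910.
Since |FD| ≥ |EF|, only the acute value applies: ∠D ≈ 0.593 rad.
Then ∠F = π − ∠E − ∠D ≈ 0.818 rad.
Law of sines gives |DE| = |FD|·sin F/sin E ≈ 6.1364.
Area = ½·|FD|·|EF|·sin F ≈ 14.238.
The altitude from F has length 2·area/|DE| ≈ 4.6406.

h_F ≈ 4.64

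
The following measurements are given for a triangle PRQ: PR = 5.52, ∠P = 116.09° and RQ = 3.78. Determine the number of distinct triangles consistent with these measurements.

PR·sin P = 5.52·sin(116.09°) ≈ 4.958.
Since ∠P is not acute, a triangle exists only if RQ > PR; here RQ ≤ PR, so there is no triangle.

0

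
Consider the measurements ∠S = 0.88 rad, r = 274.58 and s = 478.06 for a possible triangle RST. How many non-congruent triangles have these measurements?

r·sin S = 274.58·sin(0.88 rad) ≈ 211.6.
Since s ≥ r, exactly one triangle exists.

1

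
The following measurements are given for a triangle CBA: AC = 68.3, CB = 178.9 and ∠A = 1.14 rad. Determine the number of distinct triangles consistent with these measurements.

1

AC·sin A = 68.3·sin(1.14 rad) ≈ 62.06.
Since CB ≥ AC, exactly one triangle exists.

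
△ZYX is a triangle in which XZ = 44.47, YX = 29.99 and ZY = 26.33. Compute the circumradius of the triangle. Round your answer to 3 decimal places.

22.926

By the law of cosines, cos Z = (XZ² + ZY² − YX²) / (2·XZ·ZY) ≈ 0.75645, so ∠Z ≈ 40.85°.
Circumradius = YX/(2 sin Z) ≈ 22.926.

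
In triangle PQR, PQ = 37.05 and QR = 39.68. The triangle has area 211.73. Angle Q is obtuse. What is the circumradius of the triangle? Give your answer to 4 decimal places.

131.7763

From area = ½·PQ·QR·sin Q, we get sin Q = 2·area/(PQ·QR) ≈ 0.28804.
Taking the obtuse solution, ∠Q ≈ 163.26°.
Law of cosines then gives RP ≈ 75.914.
Circumradius = RP/(2 sin Q) ≈ 131.78.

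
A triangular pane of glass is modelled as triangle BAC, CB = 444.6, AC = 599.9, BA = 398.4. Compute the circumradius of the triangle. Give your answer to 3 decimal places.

By the law of cosines, cos B = (CB² + BA² − AC²) / (2·CB·BA) ≈ -0.00985, so ∠B ≈ 90.56°.
Circumradius = AC/(2 sin B) ≈ 299.96.

299.965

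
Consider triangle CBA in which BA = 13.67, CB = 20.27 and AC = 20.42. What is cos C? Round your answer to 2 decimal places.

By the law of cosines, cos C = (AC² + CB² − BA²) / (2·AC·CB) ≈ 0.77429, so ∠C ≈ 39.26°.

0.77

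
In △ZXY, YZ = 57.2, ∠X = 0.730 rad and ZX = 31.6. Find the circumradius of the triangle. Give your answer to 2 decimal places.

Law of sines: sin Y = ZX·sin X/YZ ≈ 0.36841.
Since YZ ≥ ZX, only the acute value applies: ∠Y ≈ 0.377 rad.
Then ∠Z = π − ∠X − ∠Y ≈ 2.034 rad.
Law of sines gives XY = YZ·sin Z/sin X ≈ 76.724.
Circumradius = YZ/(2 sin X) ≈ 42.887.

R ≈ 42.89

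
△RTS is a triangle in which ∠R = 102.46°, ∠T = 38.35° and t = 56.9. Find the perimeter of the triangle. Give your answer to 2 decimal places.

The third angle is ∠S = 180° − ∠R − ∠T = 39.19°.
Law of sines: r = t·sin R/sin T ≈ 89.546.
Law of sines: s = t·sin S/sin T ≈ 57.948.
Semiperimeter p = (89.546+56.9+57.948)/2 = 102.2.
Perimeter = 89.546 + 56.9 + 57.948 = 204.39.

204.39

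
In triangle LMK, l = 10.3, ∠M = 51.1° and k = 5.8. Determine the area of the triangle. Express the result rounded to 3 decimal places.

23.246

Area = ½·k·l·sin M ≈ 23.246.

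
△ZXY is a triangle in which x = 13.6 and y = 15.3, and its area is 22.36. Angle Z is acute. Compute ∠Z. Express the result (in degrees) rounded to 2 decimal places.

∠Z ≈ 12.41°

From area = ½·x·y·sin Z, we get sin Z = 2·area/(x·y) ≈ 0.21492.
Taking the acute solution, ∠Z ≈ 12.41°.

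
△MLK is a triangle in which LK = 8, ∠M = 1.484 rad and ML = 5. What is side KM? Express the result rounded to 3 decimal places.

6.693

Law of sines: sin K = ML·sin M/LK ≈ 0.62265.
Since LK ≥ ML, only the acute value applies: ∠K ≈ 0.672 rad.
Then ∠L = π − ∠M − ∠K ≈ 0.985 rad.
Law of sines gives KM = LK·sin L/sin M ≈ 6.6935.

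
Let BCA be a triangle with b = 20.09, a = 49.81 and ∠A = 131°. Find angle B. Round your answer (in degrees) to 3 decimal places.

17.722

Law of sines: sin B = b·sin A/a ≈ 0.30440.
Since a ≥ b, only the acute value applies: ∠B ≈ 17.72°.
Then ∠C = 180° − ∠A − ∠B ≈ 31.28°.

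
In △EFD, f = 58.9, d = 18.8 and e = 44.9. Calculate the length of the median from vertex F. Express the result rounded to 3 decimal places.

m_F ≈ 17.816

Median from F: ½√(2·d² + 2·e² − f²) ≈ 17.816.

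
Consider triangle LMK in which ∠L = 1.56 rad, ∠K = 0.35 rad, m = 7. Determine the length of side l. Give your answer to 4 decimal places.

The third angle is ∠M = π − ∠K − ∠L = 1.232 rad.
Law of sines: l = m·sin L/sin M ≈ 7.4225.

7.4225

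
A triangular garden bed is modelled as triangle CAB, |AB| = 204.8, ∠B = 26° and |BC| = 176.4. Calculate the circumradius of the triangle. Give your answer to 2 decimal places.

102.77

By the law of cosines, |CA|² = |AB|² + |BC|² − 2·|AB|·|BC|·cos B = 8119, so |CA| ≈ 90.106.
Area = ½·|AB|·|BC|·sin B ≈ 7918.5.
Circumradius = |CA|/(2 sin B) ≈ 102.77.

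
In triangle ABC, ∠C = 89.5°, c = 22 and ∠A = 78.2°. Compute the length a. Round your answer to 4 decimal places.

The third angle is ∠B = 180° − ∠C − ∠A = 12.30°.
Law of sines: a = c·sin A/sin C ≈ 21.536.

21.5359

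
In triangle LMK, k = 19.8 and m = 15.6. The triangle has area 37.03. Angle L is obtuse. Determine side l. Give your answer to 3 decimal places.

From area = ½·m·k·sin L, we get sin L = 2·area/(m·k) ≈ 0.23977.
Taking the obtuse solution, ∠L ≈ 166.13°.
Law of cosines then gives l ≈ 35.145.

35.145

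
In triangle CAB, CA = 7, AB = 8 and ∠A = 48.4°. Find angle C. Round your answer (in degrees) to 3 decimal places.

By the law of cosines, BC² = CA² + AB² − 2·CA·AB·cos A = 38.64, so BC ≈ 6.2161.
Law of cosines again: cos C = (BC² + CA² − AB²)/(2·BC·CA) ≈ 0.27165, so ∠C ≈ 74.24°.

∠C ≈ 74.238°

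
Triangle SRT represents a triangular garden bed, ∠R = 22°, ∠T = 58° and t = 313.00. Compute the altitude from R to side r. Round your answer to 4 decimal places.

308.2448

The third angle is ∠S = 180° − ∠R − ∠T = 100.00°.
Law of sines: s = t·sin S/sin T ≈ 363.48.
Law of sines: r = t·sin R/sin T ≈ 138.26.
Area = ½·t·s·sin R ≈ 21309.
The altitude from R has length 2·area/r ≈ 308.24.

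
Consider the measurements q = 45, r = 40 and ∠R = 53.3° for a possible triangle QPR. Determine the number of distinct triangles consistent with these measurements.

q·sin R = 45·sin(53.3°) ≈ 36.08.
Since q sin R < r < q (36.08 < 40 < 45), two triangles exist.

2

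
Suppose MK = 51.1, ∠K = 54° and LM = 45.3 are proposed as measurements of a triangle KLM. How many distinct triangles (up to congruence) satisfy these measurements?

2

MK·sin K = 51.1·sin(54°) ≈ 41.34.
Since MK sin K < LM < MK (41.34 < 45.3 < 51.1), two triangles exist.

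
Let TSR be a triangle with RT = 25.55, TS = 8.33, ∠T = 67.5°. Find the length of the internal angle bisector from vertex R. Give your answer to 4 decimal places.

By the law of cosines, SR² = RT² + TS² − 2·RT·TS·cos T = 559.3, so SR ≈ 23.649.
Law of cosines again: cos R = (SR² + RT² − TS²)/(2·SR·RT) ≈ 0.94557, so ∠R ≈ 18.99°.
The bisector from R has length 2·SR·RT·cos(∠R/2)/(SR+RT) ≈ 24.226.

24.2265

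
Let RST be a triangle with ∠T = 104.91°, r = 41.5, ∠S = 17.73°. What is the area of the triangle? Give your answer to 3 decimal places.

The third angle is ∠R = 180° − ∠S − ∠T = 57.36°.
Law of sines: s = r·sin S/sin R ≈ 15.008.
Law of sines: t = r·sin T/sin R ≈ 47.624.
Area = ½·r·s·sin T ≈ 300.94.

area ≈ 300.936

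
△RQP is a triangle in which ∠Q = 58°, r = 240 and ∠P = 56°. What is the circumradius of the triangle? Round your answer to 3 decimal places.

The third angle is ∠R = 180° − ∠Q − ∠P = 66.00°.
Law of sines: q = r·sin Q/sin R ≈ 222.79.
Law of sines: p = r·sin P/sin R ≈ 217.8.
Circumradius = r/(2 sin R) ≈ 131.36.

131.356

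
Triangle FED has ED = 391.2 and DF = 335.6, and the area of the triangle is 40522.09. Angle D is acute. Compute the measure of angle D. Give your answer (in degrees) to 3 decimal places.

From area = ½·ED·DF·sin D, we get sin D = 2·area/(ED·DF) ≈ 0.61731.
Taking the acute solution, ∠D ≈ 38.12°.

38.120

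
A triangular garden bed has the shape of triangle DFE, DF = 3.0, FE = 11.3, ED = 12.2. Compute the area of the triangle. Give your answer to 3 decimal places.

area ≈ 16.676

Semiperimeter s = (11.3 + 12.2 + 3)/2 = 13.25.
Heron's formula: area = √(13.25·1.95·1.05·10.25) ≈ 16.676.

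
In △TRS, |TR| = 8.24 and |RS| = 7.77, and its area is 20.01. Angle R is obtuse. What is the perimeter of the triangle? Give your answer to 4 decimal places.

31.1170

From area = ½·|TR|·|RS|·sin R, we get sin R = 2·area/(|TR|·|RS|) ≈ 0.62507.
Taking the obtuse solution, ∠R ≈ 141.31°.
Law of cosines then gives |ST| ≈ 15.107.
Perimeter = 7.77 + 15.107 + 8.24 = 31.117.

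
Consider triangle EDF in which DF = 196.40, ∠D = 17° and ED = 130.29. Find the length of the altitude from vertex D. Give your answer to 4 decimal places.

92.0436

By the law of cosines, FE² = ED² + DF² − 2·ED·DF·cos D = 6606.8, so FE ≈ 81.282.
Area = ½·ED·DF·sin D ≈ 3740.7.
The altitude from D has length 2·area/FE ≈ 92.044.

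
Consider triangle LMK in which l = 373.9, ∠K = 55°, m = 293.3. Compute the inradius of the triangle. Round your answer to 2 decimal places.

By the law of cosines, k² = l² + m² − 2·l·m·cos K = 1.0002e+05, so k ≈ 316.27.
Area = ½·l·m·sin K ≈ 44916.
Semiperimeter s = (373.9+293.3+316.27)/2 = 491.73.
Inradius = area/s = 44916/491.73 ≈ 91.343.

r ≈ 91.34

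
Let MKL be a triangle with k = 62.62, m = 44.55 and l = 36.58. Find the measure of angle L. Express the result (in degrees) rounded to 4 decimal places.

∠L ≈ 35.0455°

By the law of cosines, cos L = (m² + k² − l²) / (2·m·k) ≈ 0.81870, so ∠L ≈ 35.05°.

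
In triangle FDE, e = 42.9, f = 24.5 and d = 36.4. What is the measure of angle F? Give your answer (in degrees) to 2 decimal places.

By the law of cosines, cos F = (d² + e² − f²) / (2·d·e) ≈ 0.82133, so ∠F ≈ 34.78°.

∠F ≈ 34.78°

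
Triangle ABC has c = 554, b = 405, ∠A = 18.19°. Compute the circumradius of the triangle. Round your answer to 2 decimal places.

By the law of cosines, a² = b² + c² − 2·b·c·cos A = 44626, so a ≈ 211.25.
Area = ½·b·c·sin A ≈ 35021.
Circumradius = a/(2 sin A) ≈ 338.36.

R ≈ 338.36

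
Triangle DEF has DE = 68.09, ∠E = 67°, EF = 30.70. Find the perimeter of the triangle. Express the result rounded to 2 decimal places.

By the law of cosines, FD² = DE² + EF² − 2·DE·EF·cos E = 3945.2, so FD ≈ 62.811.
Semiperimeter s = (30.7+62.811+68.09)/2 = 80.8.
Perimeter = 30.7 + 62.811 + 68.09 = 161.6.

161.60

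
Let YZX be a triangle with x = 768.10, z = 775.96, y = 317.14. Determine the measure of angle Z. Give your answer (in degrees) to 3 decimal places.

79.541

By the law of cosines, cos Z = (x² + y² − z²) / (2·x·y) ≈ 0.18153, so ∠Z ≈ 79.54°.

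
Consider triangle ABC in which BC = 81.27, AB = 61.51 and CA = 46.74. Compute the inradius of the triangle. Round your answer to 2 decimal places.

Semiperimeter s = (81.27 + 46.74 + 61.51)/2 = 94.76.
Heron's formula: area = √(94.76·13.49·48.02·33.25) ≈ 1428.6.
Inradius = area/s = 1428.6/94.76 ≈ 15.076.

r ≈ 15.08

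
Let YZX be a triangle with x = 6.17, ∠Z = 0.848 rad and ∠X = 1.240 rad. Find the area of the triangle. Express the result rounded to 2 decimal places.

area ≈ 13.12

The third angle is ∠Y = π − ∠Z − ∠X = 1.054 rad.
Law of sines: y = x·sin Y/sin X ≈ 5.6704.
Law of sines: z = x·sin Z/sin X ≈ 4.8925.
Area = ½·x·y·sin Z ≈ 13.119.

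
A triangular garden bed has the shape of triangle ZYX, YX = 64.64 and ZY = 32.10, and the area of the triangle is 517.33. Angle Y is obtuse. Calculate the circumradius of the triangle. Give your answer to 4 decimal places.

From area = ½·ZY·YX·sin Y, we get sin Y = 2·area/(ZY·YX) ≈ 0.49864.
Taking the obtuse solution, ∠Y ≈ 150.09°.
Law of cosines then gives XZ ≈ 93.84.
Circumradius = XZ/(2 sin Y) ≈ 94.095.

R ≈ 94.0947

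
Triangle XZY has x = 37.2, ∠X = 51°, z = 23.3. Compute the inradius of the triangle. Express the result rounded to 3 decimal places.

Law of sines: sin Z = z·sin X/x ≈ 0.48676.
Since x ≥ z, only the acute value applies: ∠Z ≈ 29.13°.
Then ∠Y = 180° − ∠X − ∠Z ≈ 99.87°.
Law of sines gives y = x·sin Y/sin X ≈ 47.159.
Area = ½·x·z·sin Y ≈ 426.96.
Semiperimeter s = (37.2+23.3+47.159)/2 = 53.829.
Inradius = area/s = 426.96/53.829 ≈ 7.9318.

7.932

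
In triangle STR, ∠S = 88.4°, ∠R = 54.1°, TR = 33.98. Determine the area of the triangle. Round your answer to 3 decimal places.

284.800

The third angle is ∠T = 180° − ∠R − ∠S = 37.50°.
Law of sines: RS = TR·sin T/sin S ≈ 20.694.
Law of sines: ST = TR·sin R/sin S ≈ 27.536.
Area = ½·TR·RS·sin R ≈ 284.8.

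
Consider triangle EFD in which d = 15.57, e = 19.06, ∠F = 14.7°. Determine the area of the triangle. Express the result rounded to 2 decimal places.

37.65

Area = ½·d·e·sin F ≈ 37.653.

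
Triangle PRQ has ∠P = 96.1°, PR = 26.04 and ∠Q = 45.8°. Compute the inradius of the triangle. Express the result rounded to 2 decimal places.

The third angle is ∠R = 180° − ∠Q − ∠P = 38.10°.
Law of sines: RQ = PR·sin P/sin Q ≈ 36.117.
Law of sines: QP = PR·sin R/sin Q ≈ 22.412.
Area = ½·PR·RQ·sin R ≈ 290.16.
Semiperimeter s = (36.117+22.412+26.04)/2 = 42.285.
Inradius = area/s = 290.16/42.285 ≈ 6.862.

6.86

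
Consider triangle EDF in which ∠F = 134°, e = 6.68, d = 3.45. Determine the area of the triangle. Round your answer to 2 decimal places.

Area = ½·e·d·sin F ≈ 8.289.

area ≈ 8.29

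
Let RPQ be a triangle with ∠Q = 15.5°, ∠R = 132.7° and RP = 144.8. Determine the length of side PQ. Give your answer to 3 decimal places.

398.205

The third angle is ∠P = 180° − ∠Q − ∠R = 31.80°.
Law of sines: PQ = RP·sin R/sin Q ≈ 398.2.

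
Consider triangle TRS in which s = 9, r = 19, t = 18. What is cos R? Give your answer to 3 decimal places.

cos R ≈ 0.136

By the law of cosines, cos R = (s² + t² − r²) / (2·s·t) ≈ 0.13580, so ∠R ≈ 82.19°.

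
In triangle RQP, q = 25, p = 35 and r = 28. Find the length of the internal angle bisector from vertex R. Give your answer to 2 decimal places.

26.16

By the law of cosines, cos R = (q² + p² − r²) / (2·q·p) ≈ 0.60914, so ∠R ≈ 52.47°.
The bisector from R has length 2·q·p·cos(∠R/2)/(q+p) ≈ 26.162.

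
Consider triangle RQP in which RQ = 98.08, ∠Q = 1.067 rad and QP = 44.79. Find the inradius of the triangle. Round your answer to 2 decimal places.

By the law of cosines, PR² = RQ² + QP² − 2·RQ·QP·cos Q = 7384.4, so PR ≈ 85.932.
Area = ½·RQ·QP·sin Q ≈ 1923.6.
Semiperimeter s = (44.79+85.932+98.08)/2 = 114.4.
Inradius = area/s = 1923.6/114.4 ≈ 16.815.

r ≈ 16.81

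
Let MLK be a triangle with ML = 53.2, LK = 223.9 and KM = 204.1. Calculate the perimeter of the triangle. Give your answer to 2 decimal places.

Perimeter = 223.9 + 204.1 + 53.2 = 481.2.

perimeter ≈ 481.20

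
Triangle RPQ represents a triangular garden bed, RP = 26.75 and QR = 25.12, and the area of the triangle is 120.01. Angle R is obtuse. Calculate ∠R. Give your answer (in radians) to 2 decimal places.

From area = ½·QR·RP·sin R, we get sin R = 2·area/(QR·RP) ≈ 0.35719.
Taking the obtuse solution, ∠R ≈ 2.776 rad.

2.78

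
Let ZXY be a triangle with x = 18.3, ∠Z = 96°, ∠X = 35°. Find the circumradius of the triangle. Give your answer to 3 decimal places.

R ≈ 15.953

The third angle is ∠Y = 180° − ∠Z − ∠X = 49.00°.
Law of sines: z = x·sin Z/sin X ≈ 31.73.
Law of sines: y = x·sin Y/sin X ≈ 24.079.
Circumradius = x/(2 sin X) ≈ 15.953.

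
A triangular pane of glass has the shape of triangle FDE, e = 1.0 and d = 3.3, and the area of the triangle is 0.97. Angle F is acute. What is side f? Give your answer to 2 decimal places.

2.56

From area = ½·d·e·sin F, we get sin F = 2·area/(d·e) ≈ 0.58788.
Taking the acute solution, ∠F ≈ 36.01°.
Law of cosines then gives f ≈ 2.5595.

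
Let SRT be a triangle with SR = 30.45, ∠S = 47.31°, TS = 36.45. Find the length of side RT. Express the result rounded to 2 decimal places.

27.40

By the law of cosines, RT² = TS² + SR² − 2·TS·SR·cos S = 750.71, so RT ≈ 27.399.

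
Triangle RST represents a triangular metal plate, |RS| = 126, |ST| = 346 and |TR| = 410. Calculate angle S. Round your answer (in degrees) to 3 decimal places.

111.890

By the law of cosines, cos S = (|RS|² + |ST|² − |TR|²) / (2·|RS|·|ST|) ≈ -0.37283, so ∠S ≈ 111.89°.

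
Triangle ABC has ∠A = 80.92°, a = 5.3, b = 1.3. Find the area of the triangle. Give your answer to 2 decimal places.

3.43

Law of sines: sin B = b·sin A/a ≈ 0.24221.
Since a ≥ b, only the acute value applies: ∠B ≈ 14.02°.
Then ∠C = 180° − ∠A − ∠B ≈ 85.06°.
Law of sines gives c = a·sin C/sin A ≈ 5.3473.
Area = ½·a·b·sin C ≈ 3.4322.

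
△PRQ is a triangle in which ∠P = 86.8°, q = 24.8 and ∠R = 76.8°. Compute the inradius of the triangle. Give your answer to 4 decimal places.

10.6935

The third angle is ∠Q = 180° − ∠P − ∠R = 16.40°.
Law of sines: p = q·sin P/sin Q ≈ 87.7.
Law of sines: r = q·sin R/sin Q ≈ 85.516.
Area = ½·q·p·sin R ≈ 1058.7.
Semiperimeter s = (87.7+85.516+24.8)/2 = 99.008.
Inradius = area/s = 1058.7/99.008 ≈ 10.694.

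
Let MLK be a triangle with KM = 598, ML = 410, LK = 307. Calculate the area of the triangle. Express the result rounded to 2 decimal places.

Semiperimeter s = (307 + 598 + 410)/2 = 657.5.
Heron's formula: area = √(657.5·350.5·59.5·247.5) ≈ 58256.

area ≈ 58255.64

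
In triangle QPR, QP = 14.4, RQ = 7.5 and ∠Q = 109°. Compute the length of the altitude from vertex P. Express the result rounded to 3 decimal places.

13.615

By the law of cosines, PR² = RQ² + QP² − 2·RQ·QP·cos Q = 333.93, so PR ≈ 18.274.
Area = ½·RQ·QP·sin Q ≈ 51.058.
The altitude from P has length 2·area/RQ ≈ 13.615.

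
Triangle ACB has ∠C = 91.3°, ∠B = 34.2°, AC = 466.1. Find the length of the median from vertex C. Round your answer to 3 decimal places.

405.809

The third angle is ∠A = 180° − ∠C − ∠B = 54.50°.
Law of sines: CB = AC·sin A/sin B ≈ 675.09.
Law of sines: BA = AC·sin C/sin B ≈ 829.02.
Median from C: ½√(2·AC² + 2·CB² − BA²) ≈ 405.81.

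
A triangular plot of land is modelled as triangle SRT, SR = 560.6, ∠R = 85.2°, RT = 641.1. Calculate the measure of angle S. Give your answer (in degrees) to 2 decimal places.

51.57

By the law of cosines, TS² = SR² + RT² − 2·SR·RT·cos R = 6.6513e+05, so TS ≈ 815.56.
Law of cosines again: cos S = (TS² + SR² − RT²)/(2·TS·SR) ≈ 0.62160, so ∠S ≈ 51.57°.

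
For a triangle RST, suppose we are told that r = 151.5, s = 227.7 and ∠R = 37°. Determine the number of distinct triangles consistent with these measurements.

s·sin R = 227.7·sin(37°) ≈ 137.
Since s sin R < r < s (137 < 151.5 < 227.7), two triangles exist.

2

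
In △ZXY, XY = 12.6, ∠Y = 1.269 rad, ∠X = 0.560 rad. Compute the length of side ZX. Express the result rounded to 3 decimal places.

12.443

The third angle is ∠Z = π − ∠X − ∠Y = 1.313 rad.
Law of sines: ZX = XY·sin Y/sin Z ≈ 12.443.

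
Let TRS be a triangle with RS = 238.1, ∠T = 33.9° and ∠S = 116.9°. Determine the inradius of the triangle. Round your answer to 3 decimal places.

r ≈ 53.469

The third angle is ∠R = 180° − ∠S − ∠T = 29.20°.
Law of sines: ST = RS·sin R/sin T ≈ 208.27.
Law of sines: TR = RS·sin S/sin T ≈ 380.71.
Area = ½·RS·ST·sin S ≈ 22111.
Semiperimeter s = (238.1+208.27+380.71)/2 = 413.54.
Inradius = area/s = 22111/413.54 ≈ 53.469.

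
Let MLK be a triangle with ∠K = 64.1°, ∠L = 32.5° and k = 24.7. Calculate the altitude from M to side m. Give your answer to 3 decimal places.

The third angle is ∠M = 180° − ∠L − ∠K = 83.40°.
Law of sines: m = k·sin M/sin K ≈ 27.276.
Law of sines: l = k·sin L/sin K ≈ 14.753.
Area = ½·k·m·sin L ≈ 180.99.
The altitude from M has length 2·area/m ≈ 13.271.

h_M ≈ 13.271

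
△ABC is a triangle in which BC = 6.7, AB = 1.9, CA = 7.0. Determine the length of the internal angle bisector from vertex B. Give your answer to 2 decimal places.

t_B ≈ 2.07

By the law of cosines, cos B = (AB² + BC² − CA²) / (2·AB·BC) ≈ -0.01964, so ∠B ≈ 91.13°.
The bisector from B has length 2·AB·BC·cos(∠B/2)/(AB+BC) ≈ 2.0727.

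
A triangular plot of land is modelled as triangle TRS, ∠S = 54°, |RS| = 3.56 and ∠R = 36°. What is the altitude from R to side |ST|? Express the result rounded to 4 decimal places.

The third angle is ∠T = 180° − ∠R − ∠S = 90.00°.
Law of sines: |ST| = |RS|·sin R/sin T ≈ 2.0925.
Law of sines: |TR| = |RS|·sin S/sin T ≈ 2.8801.
Area = ½·|RS|·|ST|·sin S ≈ 3.0133.
The altitude from R has length 2·area/|ST| ≈ 2.8801.

2.8801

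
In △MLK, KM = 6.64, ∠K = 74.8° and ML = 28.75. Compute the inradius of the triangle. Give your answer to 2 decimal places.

Law of sines: sin L = KM·sin K/ML ≈ 0.22288.
Since ML ≥ KM, only the acute value applies: ∠L ≈ 12.88°.
Then ∠M = 180° − ∠K − ∠L ≈ 92.32°.
Law of sines gives LK = ML·sin M/sin K ≈ 29.768.
Area = ½·ML·KM·sin M ≈ 95.372.
Semiperimeter s = (29.768+6.64+28.75)/2 = 32.579.
Inradius = area/s = 95.372/32.579 ≈ 2.9274.

2.93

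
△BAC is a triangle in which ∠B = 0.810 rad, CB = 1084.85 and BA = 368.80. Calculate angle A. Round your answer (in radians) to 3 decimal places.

By the law of cosines, AC² = CB² + BA² − 2·CB·BA·cos B = 7.6119e+05, so AC ≈ 872.46.
Law of cosines again: cos A = (BA² + AC² − CB²)/(2·BA·AC) ≈ -0.43464, so ∠A ≈ 2.020 rad.

2.020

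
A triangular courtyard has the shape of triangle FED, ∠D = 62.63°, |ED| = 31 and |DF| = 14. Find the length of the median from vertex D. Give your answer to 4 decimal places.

m_D ≈ 19.7234

By the law of cosines, |FE|² = |ED|² + |DF|² − 2·|ED|·|DF|·cos D = 757.95, so |FE| ≈ 27.531.
Median from D: ½√(2·|ED|² + 2·|DF|² − |FE|²) ≈ 19.723.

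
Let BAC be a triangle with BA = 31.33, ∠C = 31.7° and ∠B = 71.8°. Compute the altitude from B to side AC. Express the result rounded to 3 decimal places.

h_B ≈ 30.464

The third angle is ∠A = 180° − ∠C − ∠B = 76.50°.
Law of sines: AC = BA·sin B/sin C ≈ 56.64.
Law of sines: CB = BA·sin A/sin C ≈ 57.975.
Area = ½·BA·AC·sin A ≈ 862.75.
The altitude from B has length 2·area/AC ≈ 30.464.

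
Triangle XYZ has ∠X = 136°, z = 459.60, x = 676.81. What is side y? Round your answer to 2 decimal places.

266.17

Law of sines: sin Z = z·sin X/x ≈ 0.47172.
Since x ≥ z, only the acute value applies: ∠Z ≈ 28.15°.
Then ∠Y = 180° − ∠X − ∠Z ≈ 15.85°.
Law of sines gives y = x·sin Y/sin X ≈ 266.17.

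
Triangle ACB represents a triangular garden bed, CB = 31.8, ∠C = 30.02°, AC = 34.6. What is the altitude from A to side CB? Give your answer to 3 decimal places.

17.310

By the law of cosines, BA² = AC² + CB² − 2·AC·CB·cos C = 303.04, so BA ≈ 17.408.
Area = ½·AC·CB·sin C ≈ 275.24.
The altitude from A has length 2·area/CB ≈ 17.31.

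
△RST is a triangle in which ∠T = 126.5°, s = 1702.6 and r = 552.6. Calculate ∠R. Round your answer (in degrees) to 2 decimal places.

By the law of cosines, t² = r² + s² − 2·r·s·cos T = 4.3235e+06, so t ≈ 2079.3.
Law of cosines again: cos R = (s² + t² − r²)/(2·s·t) ≈ 0.97691, so ∠R ≈ 12.34°.

∠R ≈ 12.34°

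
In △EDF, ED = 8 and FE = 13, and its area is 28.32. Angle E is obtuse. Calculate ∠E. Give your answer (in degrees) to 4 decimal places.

∠E ≈ 147.0016°

From area = ½·FE·ED·sin E, we get sin E = 2·area/(FE·ED) ≈ 0.54462.
Taking the obtuse solution, ∠E ≈ 147.00°.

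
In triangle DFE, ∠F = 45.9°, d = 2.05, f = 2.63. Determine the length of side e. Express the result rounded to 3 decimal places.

Law of sines: sin D = d·sin F/f ≈ 0.55976.
Since f ≥ d, only the acute value applies: ∠D ≈ 34.04°.
Then ∠E = 180° − ∠F − ∠D ≈ 100.06°.
Law of sines gives e = f·sin E/sin F ≈ 3.606.

3.606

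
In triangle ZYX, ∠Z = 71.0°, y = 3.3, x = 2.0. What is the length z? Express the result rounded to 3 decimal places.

By the law of cosines, z² = y² + x² − 2·y·x·cos Z = 10.593, so z ≈ 3.2546.

3.255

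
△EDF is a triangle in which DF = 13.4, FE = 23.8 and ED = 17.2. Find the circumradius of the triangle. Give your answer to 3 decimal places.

12.139

By the law of cosines, cos E = (FE² + ED² − DF²) / (2·FE·ED) ≈ 0.83389, so ∠E ≈ 33.50°.
Circumradius = DF/(2 sin E) ≈ 12.139.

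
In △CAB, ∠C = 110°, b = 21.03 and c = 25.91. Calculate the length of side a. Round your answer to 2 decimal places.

9.56

Law of sines: sin B = b·sin C/c ≈ 0.76271.
Since c ≥ b, only the acute value applies: ∠B ≈ 49.70°.
Then ∠A = 180° − ∠C − ∠B ≈ 20.30°.
Law of sines gives a = c·sin A/sin C ≈ 9.5645.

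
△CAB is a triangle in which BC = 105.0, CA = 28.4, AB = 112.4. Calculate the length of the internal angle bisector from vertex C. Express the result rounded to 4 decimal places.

By the law of cosines, cos C = (BC² + CA² − AB²) / (2·BC·CA) ≈ -0.13451, so ∠C ≈ 97.73°.
The bisector from C has length 2·BC·CA·cos(∠C/2)/(BC+CA) ≈ 29.41.

t_C ≈ 29.4102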